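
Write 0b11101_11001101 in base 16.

0x1DCD

Group the bits into nibbles: 0001 1101 1100 1101 → 1DCD.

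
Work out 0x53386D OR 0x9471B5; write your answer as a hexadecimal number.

OR each hex digit independently (no carries):
  5|9=D, 3|4=7, 3|7=7, 8|1=9, 6|B=F, D|5=D

0xD779FD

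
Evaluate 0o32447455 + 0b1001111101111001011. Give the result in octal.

0o33645370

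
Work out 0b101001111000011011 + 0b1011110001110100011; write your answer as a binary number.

Add column by column in base 2, right to left:
  1+1 = 0 carry 1
  1+1+1 = 1 carry 1
  0+0+1 = 1
  1+0 = 1
  1+0 = 1
  0+1 = 1
  0+0 = 0
  0+1 = 1
  0+1 = 1
  1+1 = 0 carry 1
  1+0+1 = 0 carry 1
  1+0+1 = 0 carry 1
  1+0+1 = 0 carry 1
  0+1+1 = 0 carry 1
  0+1+1 = 0 carry 1
  1+1+1 = 1 carry 1
  0+1+1 = 0 carry 1
  1+0+1 = 0 carry 1
  0+1+1 = 0 carry 1
  final carry 1

0b10001000000110111110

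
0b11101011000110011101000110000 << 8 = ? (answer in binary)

0b1110101100011001110100011000000000000

Left shift by 8: append 8 zero bits.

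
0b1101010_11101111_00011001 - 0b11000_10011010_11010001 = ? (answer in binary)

0b10100100101010001001000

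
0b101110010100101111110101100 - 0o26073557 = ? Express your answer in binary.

0o26073557 = 0b10110000111011101101111 in binary.
Subtract column by column in base 2:
  0-1 → 1 (borrow)
  0-1-1 → 0 (borrow)
  1-1-1 → 1 (borrow)
  1-1-1 → 1 (borrow)
  0-0-1 → 1 (borrow)
  1-1-1 → 1 (borrow)
  0-1-1 → 0 (borrow)
  1-0-1 → 0
  1-1 → 0
  1-1 → 0
  1-1 → 0
  1-0 → 1
  1-1 → 0
  0-1 → 1 (borrow)
  1-1-1 → 1 (borrow)
  0-0-1 → 1 (borrow)
  0-0-1 → 1 (borrow)
  1-0-1 → 0
  0-0 → 0
  1-1 → 0
  0-1 → 1 (borrow)
  0-0-1 → 1 (borrow)
  1-1-1 → 1 (borrow)
  1-0-1 → 0
  1-0 → 1
  0-0 → 0
  1-0 → 1

0b101011100011110100000111101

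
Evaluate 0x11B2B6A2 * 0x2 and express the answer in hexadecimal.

0x23656D44

Multiply each base-16 digit by 2, carrying:
  2×2 = 4 → write 4
  A×2 = 20 → write 4 carry 1
  6×2+1 = 13 → write D
  B×2 = 22 → write 6 carry 1
  2×2+1 = 5 → write 5
  B×2 = 22 → write 6 carry 1
  1×2+1 = 3 → write 3
  1×2 = 2 → write 2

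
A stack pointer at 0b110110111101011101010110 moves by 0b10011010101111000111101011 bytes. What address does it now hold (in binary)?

0b11010001101100100101000001

Add column by column in base 2, right to left:
  0+1 = 1
  1+1 = 0 carry 1
  1+0+1 = 0 carry 1
  0+1+1 = 0 carry 1
  1+0+1 = 0 carry 1
  0+1+1 = 0 carry 1
  1+1+1 = 1 carry 1
  0+1+1 = 0 carry 1
  1+1+1 = 1 carry 1
  1+0+1 = 0 carry 1
  1+0+1 = 0 carry 1
  0+0+1 = 1
  1+1 = 0 carry 1
  0+1+1 = 0 carry 1
  1+1+1 = 1 carry 1
  1+1+1 = 1 carry 1
  1+0+1 = 0 carry 1
  1+1+1 = 1 carry 1
  0+0+1 = 1
  1+1 = 0 carry 1
  1+0+1 = 0 carry 1
  0+1+1 = 0 carry 1
  1+1+1 = 1 carry 1
  1+0+1 = 0 carry 1
  0+0+1 = 1
  0+1 = 1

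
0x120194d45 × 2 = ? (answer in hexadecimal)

Multiply each base-16 digit by 2, carrying:
  5×2 = 10 → write a
  4×2 = 8 → write 8
  d×2 = 26 → write a carry 1
  4×2+1 = 9 → write 9
  9×2 = 18 → write 2 carry 1
  1×2+1 = 3 → write 3
  0×2 = 0 → write 0
  2×2 = 4 → write 4
  1×2 = 2 → write 2

0x240329a8a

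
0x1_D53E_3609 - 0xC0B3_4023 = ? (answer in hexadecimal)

0x1148AF5E6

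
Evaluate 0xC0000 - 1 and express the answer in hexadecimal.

The trailing 4 digits are 0, so subtracting 1 borrows through: they become F and the next digit up decrements.

0xBFFFF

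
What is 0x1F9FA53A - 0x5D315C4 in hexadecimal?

Subtract column by column in base 16:
  A-4 → 6
  3-C → 7 (borrow)
  5-5-1 → F (borrow)
  A-1-1 → 8
  F-3 → C
  9-D → C (borrow)
  F-5-1 → 9
  1-0 → 1

0x19CC8F76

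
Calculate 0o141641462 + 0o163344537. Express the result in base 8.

Add column by column in base 8, right to left:
  2+7 = 1 carry 1
  6+3+1 = 2 carry 1
  4+5+1 = 2 carry 1
  1+4+1 = 6
  4+4 = 0 carry 1
  6+3+1 = 2 carry 1
  1+3+1 = 5
  4+6 = 2 carry 1
  1+1+1 = 3

0o325206221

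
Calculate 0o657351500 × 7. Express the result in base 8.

Multiply each base-8 digit by 7, carrying:
  0×7 = 0 → write 0
  0×7 = 0 → write 0
  5×7 = 35 → write 3 carry 4
  1×7+4 = 11 → write 3 carry 1
  5×7+1 = 36 → write 4 carry 4
  3×7+4 = 25 → write 1 carry 3
  7×7+3 = 52 → write 4 carry 6
  5×7+6 = 41 → write 1 carry 5
  6×7+5 = 47 → write 7 carry 5
  remaining carry: 5

0o5714143300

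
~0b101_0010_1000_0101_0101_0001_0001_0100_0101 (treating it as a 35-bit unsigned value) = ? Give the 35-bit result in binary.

0b01011010111101010101110111010111010

Invert each bit: 10100101000010101010001000101000101 → 01011010111101010101110111010111010.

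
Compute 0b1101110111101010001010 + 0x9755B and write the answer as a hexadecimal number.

0b1101110111101010001010 = 0x377A8A in hexadecimal.
Add column by column in base 16, right to left:
  A+B = 5 carry 1
  8+5+1 = E
  A+5 = F
  7+7 = E
  7+9 = 0 carry 1
  3+0+1 = 4

0x40EFE5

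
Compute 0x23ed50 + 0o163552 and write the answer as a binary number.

0x23ed50 = 0b1000111110110101010000 in binary.
0o163552 = 0b1110011101101010 in binary.
Add column by column in base 2, right to left:
  0+0 = 0
  0+1 = 1
  0+0 = 0
  0+1 = 1
  1+0 = 1
  0+1 = 1
  1+1 = 0 carry 1
  0+0+1 = 1
  1+1 = 0 carry 1
  0+1+1 = 0 carry 1
  1+1+1 = 1 carry 1
  1+0+1 = 0 carry 1
  0+0+1 = 1
  1+1 = 0 carry 1
  1+1+1 = 1 carry 1
  1+1+1 = 1 carry 1
  1+0+1 = 0 carry 1
  1+0+1 = 0 carry 1
  0+0+1 = 1
  0+0 = 0
  0+0 = 0
  1+0 = 1

0b1001001101010010111010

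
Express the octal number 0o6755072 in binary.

Each octal digit is 3 bits: 6=110 7=111 5=101 5=101 0=000 7=111 2=010.

0b110111101101000111010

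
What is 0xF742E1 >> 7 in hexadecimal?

0x1EE85

7 bits is not a whole number of base-16 digits; in binary: 111101110100001011100001 >> 7 = 11110111010000101.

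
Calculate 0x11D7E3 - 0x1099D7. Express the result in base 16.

Subtract column by column in base 16:
  3-7 → C (borrow)
  E-D-1 → 0
  7-9 → E (borrow)
  D-9-1 → 3
  1-0 → 1
  1-1 → 0

0x13E0C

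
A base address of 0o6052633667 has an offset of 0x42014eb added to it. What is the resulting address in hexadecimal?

0o6052633667 = 0x30ab37b7 in hexadecimal.
Add column by column in base 16, right to left:
  7+b = 2 carry 1
  b+e+1 = a carry 1
  7+4+1 = c
  3+1 = 4
  b+0 = b
  a+2 = c
  0+4 = 4
  3+0 = 3

0x34cb4ca2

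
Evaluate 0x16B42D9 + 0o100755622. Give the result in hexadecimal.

0x26F1E6B

0o100755622 = 0x103DB92 in hexadecimal.
Add column by column in base 16, right to left:
  9+2 = B
  D+9 = 6 carry 1
  2+B+1 = E
  4+D = 1 carry 1
  B+3+1 = F
  6+0 = 6
  1+1 = 2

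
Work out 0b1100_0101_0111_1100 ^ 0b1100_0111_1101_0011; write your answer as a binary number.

XOR bit by bit (1 where the bits differ):
  1100010101111100
^ 1100011111010011
= 0000001010101111

0b0000001010101111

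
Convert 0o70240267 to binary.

Each octal digit is 3 bits: 7=111 0=000 2=010 4=100 0=000 2=010 6=110 7=111.

0b111000010100000010110111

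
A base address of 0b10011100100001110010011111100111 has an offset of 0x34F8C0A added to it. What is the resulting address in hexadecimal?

0x9FD6B3F1

0b10011100100001110010011111100111 = 0x9C8727E7 in hexadecimal.
Add column by column in base 16, right to left:
  7+A = 1 carry 1
  E+0+1 = F
  7+C = 3 carry 1
  2+8+1 = B
  7+F = 6 carry 1
  8+4+1 = D
  C+3 = F
  9+0 = 9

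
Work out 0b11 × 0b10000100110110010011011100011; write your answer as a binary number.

0b110001110100010111010010101001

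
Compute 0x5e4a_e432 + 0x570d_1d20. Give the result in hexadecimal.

Add column by column in base 16, right to left:
  2+0 = 2
  3+2 = 5
  4+d = 1 carry 1
  e+1+1 = 0 carry 1
  a+d+1 = 8 carry 1
  4+0+1 = 5
  e+7 = 5 carry 1
  5+5+1 = b

0xb5580152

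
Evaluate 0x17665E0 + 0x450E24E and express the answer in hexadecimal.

0x5C7482E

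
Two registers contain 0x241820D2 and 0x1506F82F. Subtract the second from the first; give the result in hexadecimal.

Subtract column by column in base 16:
  2-F → 3 (borrow)
  D-2-1 → A
  0-8 → 8 (borrow)
  2-F-1 → 2 (borrow)
  8-6-1 → 1
  1-0 → 1
  4-5 → F (borrow)
  2-1-1 → 0

0xF1128A3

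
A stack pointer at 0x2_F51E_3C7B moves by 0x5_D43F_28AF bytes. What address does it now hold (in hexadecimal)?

Add column by column in base 16, right to left:
  B+F = A carry 1
  7+A+1 = 2 carry 1
  C+8+1 = 5 carry 1
  3+2+1 = 6
  E+F = D carry 1
  1+3+1 = 5
  5+4 = 9
  F+D = C carry 1
  2+5+1 = 8

0x8C95D652A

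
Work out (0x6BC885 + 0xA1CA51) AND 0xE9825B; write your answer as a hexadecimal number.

0x98252

Add column by column in base 16, right to left:
  5+1 = 6
  8+5 = D
  8+A = 2 carry 1
  C+C+1 = 9 carry 1
  B+1+1 = D
  6+A = 0 carry 1
  final carry 1
Sum = 0x10D92D6; now AND with 0xE9825B:
  1&0=0, 0&E=0, D&9=9, 9&8=8, 2&2=2, D&5=5, 6&B=2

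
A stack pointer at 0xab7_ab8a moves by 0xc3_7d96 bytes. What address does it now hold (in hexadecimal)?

Add column by column in base 16, right to left:
  a+6 = 0 carry 1
  8+9+1 = 2 carry 1
  b+d+1 = 9 carry 1
  a+7+1 = 2 carry 1
  7+3+1 = b
  b+c = 7 carry 1
  a+0+1 = b

0xb7b2920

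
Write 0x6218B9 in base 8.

Expand each hex digit to 4 bits: 6=0110 2=0010 1=0001 8=1000 B=1011 9=1001.
Group the bits in threes: 011 000 100 001 100 010 111 001 → 30414271.

0o30414271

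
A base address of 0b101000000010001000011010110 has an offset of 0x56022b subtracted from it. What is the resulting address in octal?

0o452607253

0b101000000010001000011010110 = 0o500210326 in octal.
0x56022b = 0o25401053 in octal.
Subtract column by column in base 8:
  6-3 → 3
  2-5 → 5 (borrow)
  3-0-1 → 2
  0-1 → 7 (borrow)
  1-0-1 → 0
  2-4 → 6 (borrow)
  0-5-1 → 2 (borrow)
  0-2-1 → 5 (borrow)
  5-0-1 → 4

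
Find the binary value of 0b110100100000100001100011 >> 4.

0b11010010000010000110

Right shift by 4: drop the 4 least-significant bits.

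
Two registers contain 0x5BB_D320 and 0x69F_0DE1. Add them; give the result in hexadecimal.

0xC5AE101

Add column by column in base 16, right to left:
  0+1 = 1
  2+E = 0 carry 1
  3+D+1 = 1 carry 1
  D+0+1 = E
  B+F = A carry 1
  B+9+1 = 5 carry 1
  5+6+1 = C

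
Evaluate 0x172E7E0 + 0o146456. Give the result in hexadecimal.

0o146456 = 0xCD2E in hexadecimal.
Add column by column in base 16, right to left:
  0+E = E
  E+2 = 0 carry 1
  7+D+1 = 5 carry 1
  E+C+1 = B carry 1
  2+0+1 = 3
  7+0 = 7
  1+0 = 1

0x173B50E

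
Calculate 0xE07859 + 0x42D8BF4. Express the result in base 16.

Add column by column in base 16, right to left:
  9+4 = D
  5+F = 4 carry 1
  8+B+1 = 4 carry 1
  7+8+1 = 0 carry 1
  0+D+1 = E
  E+2 = 0 carry 1
  0+4+1 = 5

0x50E044D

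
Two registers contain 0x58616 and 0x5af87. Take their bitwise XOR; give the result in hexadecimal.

0x02991

XOR each hex digit independently (no carries):
  5^5=0, 8^a=2, 6^f=9, 1^8=9, 6^7=1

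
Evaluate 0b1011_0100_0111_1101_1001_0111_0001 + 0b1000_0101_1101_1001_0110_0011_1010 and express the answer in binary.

0b10011101001010110111110101011

Add column by column in base 2, right to left:
  1+0 = 1
  0+1 = 1
  0+0 = 0
  0+1 = 1
  1+1 = 0 carry 1
  1+1+1 = 1 carry 1
  1+0+1 = 0 carry 1
  0+0+1 = 1
  1+0 = 1
  0+1 = 1
  0+1 = 1
  1+0 = 1
  1+1 = 0 carry 1
  0+0+1 = 1
  1+0 = 1
  1+1 = 0 carry 1
  1+1+1 = 1 carry 1
  1+0+1 = 0 carry 1
  1+1+1 = 1 carry 1
  0+1+1 = 0 carry 1
  0+1+1 = 0 carry 1
  0+0+1 = 1
  1+1 = 0 carry 1
  0+0+1 = 1
  1+0 = 1
  1+0 = 1
  0+0 = 0
  1+1 = 0 carry 1
  final carry 1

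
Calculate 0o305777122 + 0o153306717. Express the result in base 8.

Add column by column in base 8, right to left:
  2+7 = 1 carry 1
  2+1+1 = 4
  1+7 = 0 carry 1
  7+6+1 = 6 carry 1
  7+0+1 = 0 carry 1
  7+3+1 = 3 carry 1
  5+3+1 = 1 carry 1
  0+5+1 = 6
  3+1 = 4

0o461306041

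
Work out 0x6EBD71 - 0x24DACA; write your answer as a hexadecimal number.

Subtract column by column in base 16:
  1-A → 7 (borrow)
  7-C-1 → A (borrow)
  D-A-1 → 2
  B-D → E (borrow)
  E-4-1 → 9
  6-2 → 4

0x49E2A7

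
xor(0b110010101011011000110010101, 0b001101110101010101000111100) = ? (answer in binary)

XOR bit by bit (1 where the bits differ):
  110010101011011000110010101
^ 001101110101010101000111100
= 111111011110001101110101001

0b111111011110001101110101001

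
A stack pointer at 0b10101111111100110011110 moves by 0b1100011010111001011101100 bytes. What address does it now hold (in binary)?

Add column by column in base 2, right to left:
  0+0 = 0
  1+0 = 1
  1+1 = 0 carry 1
  1+1+1 = 1 carry 1
  1+0+1 = 0 carry 1
  0+1+1 = 0 carry 1
  0+1+1 = 0 carry 1
  1+1+1 = 1 carry 1
  1+0+1 = 0 carry 1
  0+1+1 = 0 carry 1
  0+0+1 = 1
  1+0 = 1
  1+1 = 0 carry 1
  1+1+1 = 1 carry 1
  1+1+1 = 1 carry 1
  1+0+1 = 0 carry 1
  1+1+1 = 1 carry 1
  1+0+1 = 0 carry 1
  1+1+1 = 1 carry 1
  0+1+1 = 0 carry 1
  1+0+1 = 0 carry 1
  0+0+1 = 1
  1+0 = 1
  0+1 = 1
  0+1 = 1

0b1111001010110110010001010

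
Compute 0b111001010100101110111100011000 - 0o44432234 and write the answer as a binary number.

0b111000110000001011101001111100

0o44432234 = 0b100100100011010010011100 in binary.
Subtract column by column in base 2:
  0-0 → 0
  0-0 → 0
  0-1 → 1 (borrow)
  1-1-1 → 1 (borrow)
  1-1-1 → 1 (borrow)
  0-0-1 → 1 (borrow)
  0-0-1 → 1 (borrow)
  0-1-1 → 0 (borrow)
  1-0-1 → 0
  1-0 → 1
  1-1 → 0
  1-0 → 1
  0-1 → 1 (borrow)
  1-1-1 → 1 (borrow)
  1-0-1 → 0
  1-0 → 1
  0-0 → 0
  1-1 → 0
  0-0 → 0
  0-0 → 0
  1-1 → 0
  0-0 → 0
  1-0 → 1
  0-1 → 1 (borrow)
  1-0-1 → 0
  0-0 → 0
  0-0 → 0
  1-0 → 1
  1-0 → 1
  1-0 → 1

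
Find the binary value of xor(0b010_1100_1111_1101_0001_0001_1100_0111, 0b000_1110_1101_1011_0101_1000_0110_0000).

0b0100010001001100100100110100111

XOR bit by bit (1 where the bits differ):
  0101100111111010001000111000111
^ 0001110110110110101100001100000
= 0100010001001100100100110100111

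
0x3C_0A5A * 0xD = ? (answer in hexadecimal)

0x30C8692

Multiply each base-16 digit by 13, carrying:
  A×13 = 130 → write 2 carry 8
  5×13+8 = 73 → write 9 carry 4
  A×13+4 = 134 → write 6 carry 8
  0×13+8 = 8 → write 8
  C×13 = 156 → write C carry 9
  3×13+9 = 48 → write 0 carry 3
  remaining carry: 3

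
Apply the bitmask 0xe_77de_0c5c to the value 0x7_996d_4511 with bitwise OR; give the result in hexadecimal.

OR each hex digit independently (no carries):
  7|e=f, 9|7=f, 9|7=f, 6|d=f, d|e=f, 4|0=4, 5|c=d, 1|5=5, 1|c=d

0xfffff4d5d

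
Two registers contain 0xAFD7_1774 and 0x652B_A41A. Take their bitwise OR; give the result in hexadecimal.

OR each hex digit independently (no carries):
  A|6=E, F|5=F, D|2=F, 7|B=F, 1|A=B, 7|4=7, 7|1=7, 4|A=E

0xEFFFB77E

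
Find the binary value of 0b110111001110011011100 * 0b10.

0b1101110011100110111000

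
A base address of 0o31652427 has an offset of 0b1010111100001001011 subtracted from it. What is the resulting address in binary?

0o31652427 = 0b11001110101010100010111 in binary.
Subtract column by column in base 2:
  1-1 → 0
  1-1 → 0
  1-0 → 1
  0-1 → 1 (borrow)
  1-0-1 → 0
  0-0 → 0
  0-1 → 1 (borrow)
  0-0-1 → 1 (borrow)
  1-0-1 → 0
  0-0 → 0
  1-0 → 1
  0-1 → 1 (borrow)
  1-1-1 → 1 (borrow)
  0-1-1 → 0 (borrow)
  1-1-1 → 1 (borrow)
  0-0-1 → 1 (borrow)
  1-1-1 → 1 (borrow)
  1-0-1 → 0
  1-1 → 0
  0-0 → 0
  0-0 → 0
  1-0 → 1
  1-0 → 1

0b11000011101110011001100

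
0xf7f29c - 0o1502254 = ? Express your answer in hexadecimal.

0o1502254 = 0x684ac in hexadecimal.
Subtract column by column in base 16:
  c-c → 0
  9-a → f (borrow)
  2-4-1 → d (borrow)
  f-8-1 → 6
  7-6 → 1
  f-0 → f

0xf16df0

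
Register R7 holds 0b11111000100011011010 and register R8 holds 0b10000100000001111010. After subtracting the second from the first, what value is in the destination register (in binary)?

Subtract column by column in base 2:
  0-0 → 0
  1-1 → 0
  0-0 → 0
  1-1 → 0
  1-1 → 0
  0-1 → 1 (borrow)
  1-1-1 → 1 (borrow)
  1-0-1 → 0
  0-0 → 0
  0-0 → 0
  0-0 → 0
  1-0 → 1
  0-0 → 0
  0-0 → 0
  0-1 → 1 (borrow)
  1-0-1 → 0
  1-0 → 1
  1-0 → 1
  1-0 → 1
  1-1 → 0

0b1110100100001100000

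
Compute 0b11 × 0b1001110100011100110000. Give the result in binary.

Multiply each base-2 digit by 3, carrying:
  0×3 = 0 → write 0
  0×3 = 0 → write 0
  0×3 = 0 → write 0
  0×3 = 0 → write 0
  1×3 = 3 → write 1 carry 1
  1×3+1 = 4 → write 0 carry 2
  0×3+2 = 2 → write 0 carry 1
  0×3+1 = 1 → write 1
  1×3 = 3 → write 1 carry 1
  1×3+1 = 4 → write 0 carry 2
  1×3+2 = 5 → write 1 carry 2
  0×3+2 = 2 → write 0 carry 1
  0×3+1 = 1 → write 1
  0×3 = 0 → write 0
  1×3 = 3 → write 1 carry 1
  0×3+1 = 1 → write 1
  1×3 = 3 → write 1 carry 1
  1×3+1 = 4 → write 0 carry 2
  1×3+2 = 5 → write 1 carry 2
  0×3+2 = 2 → write 0 carry 1
  0×3+1 = 1 → write 1
  1×3 = 3 → write 1 carry 1
  remaining carry: 1

0b11101011101010110010000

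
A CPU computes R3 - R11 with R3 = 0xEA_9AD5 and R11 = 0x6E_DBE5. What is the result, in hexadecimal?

0x7BBEF0

Subtract column by column in base 16:
  5-5 → 0
  D-E → F (borrow)
  A-B-1 → E (borrow)
  9-D-1 → B (borrow)
  A-E-1 → B (borrow)
  E-6-1 → 7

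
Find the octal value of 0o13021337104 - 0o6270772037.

0o4530345045

Subtract column by column in base 8:
  4-7 → 5 (borrow)
  0-3-1 → 4 (borrow)
  1-0-1 → 0
  7-2 → 5
  3-7 → 4 (borrow)
  3-7-1 → 3 (borrow)
  1-0-1 → 0
  2-7 → 3 (borrow)
  0-2-1 → 5 (borrow)
  3-6-1 → 4 (borrow)
  1-0-1 → 0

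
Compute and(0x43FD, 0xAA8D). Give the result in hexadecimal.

AND each hex digit independently (no carries):
  4&A=0, 3&A=2, F&8=8, D&D=D

0x028D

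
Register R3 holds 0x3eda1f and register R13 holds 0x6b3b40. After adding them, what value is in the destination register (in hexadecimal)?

Add column by column in base 16, right to left:
  f+0 = f
  1+4 = 5
  a+b = 5 carry 1
  d+3+1 = 1 carry 1
  e+b+1 = a carry 1
  3+6+1 = a

0xaa155f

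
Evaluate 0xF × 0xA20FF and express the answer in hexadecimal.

Multiply each base-16 digit by 15, carrying:
  F×15 = 225 → write 1 carry 14
  F×15+14 = 239 → write F carry 14
  0×15+14 = 14 → write E
  2×15 = 30 → write E carry 1
  A×15+1 = 151 → write 7 carry 9
  remaining carry: 9

0x97EEF1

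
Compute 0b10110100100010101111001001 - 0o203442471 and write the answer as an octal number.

0o60763220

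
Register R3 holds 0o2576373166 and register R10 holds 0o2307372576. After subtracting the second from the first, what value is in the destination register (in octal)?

0o267000370

Subtract column by column in base 8:
  6-6 → 0
  6-7 → 7 (borrow)
  1-5-1 → 3 (borrow)
  3-2-1 → 0
  7-7 → 0
  3-3 → 0
  6-7 → 7 (borrow)
  7-0-1 → 6
  5-3 → 2
  2-2 → 0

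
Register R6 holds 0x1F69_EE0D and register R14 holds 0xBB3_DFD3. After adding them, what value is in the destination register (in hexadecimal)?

0x2B1DCDE0

Add column by column in base 16, right to left:
  D+3 = 0 carry 1
  0+D+1 = E
  E+F = D carry 1
  E+D+1 = C carry 1
  9+3+1 = D
  6+B = 1 carry 1
  F+B+1 = B carry 1
  1+0+1 = 2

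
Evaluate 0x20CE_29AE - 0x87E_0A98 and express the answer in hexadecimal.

Subtract column by column in base 16:
  E-8 → 6
  A-9 → 1
  9-A → F (borrow)
  2-0-1 → 1
  E-E → 0
  C-7 → 5
  0-8 → 8 (borrow)
  2-0-1 → 1

0x18501F16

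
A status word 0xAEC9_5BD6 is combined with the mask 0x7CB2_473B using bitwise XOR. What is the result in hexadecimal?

0xD27B1CED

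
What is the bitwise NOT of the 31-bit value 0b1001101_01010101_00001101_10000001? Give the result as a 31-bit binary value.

0b0110010101010101111001001111110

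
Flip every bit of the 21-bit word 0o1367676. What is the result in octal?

0o6410101

Each oct digit d becomes 7−d:
  1→6, 3→4, 6→1, 7→0, 6→1, 7→0, 6→1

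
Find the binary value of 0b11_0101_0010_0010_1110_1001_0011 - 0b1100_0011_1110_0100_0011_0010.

Subtract column by column in base 2:
  1-0 → 1
  1-1 → 0
  0-0 → 0
  0-0 → 0
  1-1 → 0
  0-1 → 1 (borrow)
  0-0-1 → 1 (borrow)
  1-0-1 → 0
  0-0 → 0
  1-0 → 1
  1-1 → 0
  1-0 → 1
  0-0 → 0
  1-1 → 0
  0-1 → 1 (borrow)
  0-1-1 → 0 (borrow)
  0-1-1 → 0 (borrow)
  1-1-1 → 1 (borrow)
  0-0-1 → 1 (borrow)
  0-0-1 → 1 (borrow)
  1-0-1 → 0
  0-0 → 0
  1-1 → 0
  0-1 → 1 (borrow)
  1-0-1 → 0
  1-0 → 1

0b10100011100100101001100001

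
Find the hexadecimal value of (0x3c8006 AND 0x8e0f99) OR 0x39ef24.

0x3def24

0x3c8006 AND 0x8e0f99 = 0x0c0000.
Then OR with 0x39ef24.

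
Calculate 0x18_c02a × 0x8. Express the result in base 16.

0xc60150

Multiply each base-16 digit by 8, carrying:
  a×8 = 80 → write 0 carry 5
  2×8+5 = 21 → write 5 carry 1
  0×8+1 = 1 → write 1
  c×8 = 96 → write 0 carry 6
  8×8+6 = 70 → write 6 carry 4
  1×8+4 = 12 → write c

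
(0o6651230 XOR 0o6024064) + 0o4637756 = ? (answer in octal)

0o5535232

First 0o6651230 XOR 0o6024064 = 0o0675254.
Add column by column in base 8, right to left:
  4+6 = 2 carry 1
  5+5+1 = 3 carry 1
  2+7+1 = 2 carry 1
  5+7+1 = 5 carry 1
  7+3+1 = 3 carry 1
  6+6+1 = 5 carry 1
  0+4+1 = 5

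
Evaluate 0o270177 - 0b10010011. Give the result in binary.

0b10110111111101100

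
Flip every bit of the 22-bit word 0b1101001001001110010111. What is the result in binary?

0b0010110110110001101000

Invert each bit: 1101001001001110010111 → 0010110110110001101000.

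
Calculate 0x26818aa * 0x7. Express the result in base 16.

0x10d8aca6

Multiply each base-16 digit by 7, carrying:
  a×7 = 70 → write 6 carry 4
  a×7+4 = 74 → write a carry 4
  8×7+4 = 60 → write c carry 3
  1×7+3 = 10 → write a
  8×7 = 56 → write 8 carry 3
  6×7+3 = 45 → write d carry 2
  2×7+2 = 16 → write 0 carry 1
  remaining carry: 1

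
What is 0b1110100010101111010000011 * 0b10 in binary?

Multiply each base-2 digit by 2, carrying:
  1×2 = 2 → write 0 carry 1
  1×2+1 = 3 → write 1 carry 1
  0×2+1 = 1 → write 1
  0×2 = 0 → write 0
  0×2 = 0 → write 0
  0×2 = 0 → write 0
  0×2 = 0 → write 0
  1×2 = 2 → write 0 carry 1
  0×2+1 = 1 → write 1
  1×2 = 2 → write 0 carry 1
  1×2+1 = 3 → write 1 carry 1
  1×2+1 = 3 → write 1 carry 1
  1×2+1 = 3 → write 1 carry 1
  0×2+1 = 1 → write 1
  1×2 = 2 → write 0 carry 1
  0×2+1 = 1 → write 1
  1×2 = 2 → write 0 carry 1
  0×2+1 = 1 → write 1
  0×2 = 0 → write 0
  0×2 = 0 → write 0
  1×2 = 2 → write 0 carry 1
  0×2+1 = 1 → write 1
  1×2 = 2 → write 0 carry 1
  1×2+1 = 3 → write 1 carry 1
  1×2+1 = 3 → write 1 carry 1
  remaining carry: 1

0b11101000101011110100000110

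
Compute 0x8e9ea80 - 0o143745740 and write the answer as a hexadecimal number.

0x75a1ea0

0o143745740 = 0x18fcbe0 in hexadecimal.
Subtract column by column in base 16:
  0-0 → 0
  8-e → a (borrow)
  a-b-1 → e (borrow)
  e-c-1 → 1
  9-f → a (borrow)
  e-8-1 → 5
  8-1 → 7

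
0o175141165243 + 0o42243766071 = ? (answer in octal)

0o237405153334

Add column by column in base 8, right to left:
  3+1 = 4
  4+7 = 3 carry 1
  2+0+1 = 3
  5+6 = 3 carry 1
  6+6+1 = 5 carry 1
  1+7+1 = 1 carry 1
  1+3+1 = 5
  4+4 = 0 carry 1
  1+2+1 = 4
  5+2 = 7
  7+4 = 3 carry 1
  1+0+1 = 2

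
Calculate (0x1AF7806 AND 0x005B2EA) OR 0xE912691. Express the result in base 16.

0x1AF7806 AND 0x005B2EA = 0x0053002.
Then OR with 0xE912691.

0xE953693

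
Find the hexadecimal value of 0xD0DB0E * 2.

Multiply each base-16 digit by 2, carrying:
  E×2 = 28 → write C carry 1
  0×2+1 = 1 → write 1
  B×2 = 22 → write 6 carry 1
  D×2+1 = 27 → write B carry 1
  0×2+1 = 1 → write 1
  D×2 = 26 → write A carry 1
  remaining carry: 1

0x1A1B61C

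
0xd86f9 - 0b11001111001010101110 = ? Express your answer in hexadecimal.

0b11001111001010101110 = 0xcf2ae in hexadecimal.
Subtract column by column in base 16:
  9-e → b (borrow)
  f-a-1 → 4
  6-2 → 4
  8-f → 9 (borrow)
  d-c-1 → 0

0x944b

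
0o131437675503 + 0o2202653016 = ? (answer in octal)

Add column by column in base 8, right to left:
  3+6 = 1 carry 1
  0+1+1 = 2
  5+0 = 5
  5+3 = 0 carry 1
  7+5+1 = 5 carry 1
  6+6+1 = 5 carry 1
  7+2+1 = 2 carry 1
  3+0+1 = 4
  4+2 = 6
  1+2 = 3
  3+0 = 3
  1+0 = 1

0o133642550521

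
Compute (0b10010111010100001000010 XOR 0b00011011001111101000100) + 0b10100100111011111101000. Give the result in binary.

0b100110001010111011101110

First 0b10010111010100001000010 XOR 0b00011011001111101000100 = 0b10001100011011100000110.
Add column by column in base 2, right to left:
  0+0 = 0
  1+0 = 1
  1+0 = 1
  0+1 = 1
  0+0 = 0
  0+1 = 1
  0+1 = 1
  0+1 = 1
  1+1 = 0 carry 1
  1+1+1 = 1 carry 1
  1+1+1 = 1 carry 1
  0+0+1 = 1
  1+1 = 0 carry 1
  1+1+1 = 1 carry 1
  0+1+1 = 0 carry 1
  0+0+1 = 1
  0+0 = 0
  1+1 = 0 carry 1
  1+0+1 = 0 carry 1
  0+0+1 = 1
  0+1 = 1
  0+0 = 0
  1+1 = 0 carry 1
  final carry 1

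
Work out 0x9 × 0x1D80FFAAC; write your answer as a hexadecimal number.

0x10988FD00C

Multiply each base-16 digit by 9, carrying:
  C×9 = 108 → write C carry 6
  A×9+6 = 96 → write 0 carry 6
  A×9+6 = 96 → write 0 carry 6
  F×9+6 = 141 → write D carry 8
  F×9+8 = 143 → write F carry 8
  0×9+8 = 8 → write 8
  8×9 = 72 → write 8 carry 4
  D×9+4 = 121 → write 9 carry 7
  1×9+7 = 16 → write 0 carry 1
  remaining carry: 1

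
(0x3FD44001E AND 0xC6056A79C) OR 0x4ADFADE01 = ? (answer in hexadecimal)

0x4EDFEDE1D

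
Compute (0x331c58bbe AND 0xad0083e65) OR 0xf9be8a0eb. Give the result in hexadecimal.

0xf9be8aaef

0x331c58bbe AND 0xad0083e65 = 0x210000a24.
Then OR with 0xf9be8a0eb.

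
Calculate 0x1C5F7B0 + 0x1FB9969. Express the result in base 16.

0x3C19119

Add column by column in base 16, right to left:
  0+9 = 9
  B+6 = 1 carry 1
  7+9+1 = 1 carry 1
  F+9+1 = 9 carry 1
  5+B+1 = 1 carry 1
  C+F+1 = C carry 1
  1+1+1 = 3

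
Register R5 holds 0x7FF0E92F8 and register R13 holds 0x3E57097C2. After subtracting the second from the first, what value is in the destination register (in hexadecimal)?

Subtract column by column in base 16:
  8-2 → 6
  F-C → 3
  2-7 → B (borrow)
  9-9-1 → F (borrow)
  E-0-1 → D
  0-7 → 9 (borrow)
  F-5-1 → 9
  F-E → 1
  7-3 → 4

0x4199DFB36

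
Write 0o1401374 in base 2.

Each octal digit is 3 bits: 1=001 4=100 0=000 1=001 3=011 7=111 4=100.

0b1100000001011111100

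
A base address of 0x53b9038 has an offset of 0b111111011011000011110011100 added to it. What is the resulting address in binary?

0x53b9038 = 0b101001110111001000000111000 in binary.
Add column by column in base 2, right to left:
  0+0 = 0
  0+0 = 0
  0+1 = 1
  1+1 = 0 carry 1
  1+1+1 = 1 carry 1
  1+0+1 = 0 carry 1
  0+0+1 = 1
  0+1 = 1
  0+1 = 1
  0+1 = 1
  0+1 = 1
  0+0 = 0
  1+0 = 1
  0+0 = 0
  0+0 = 0
  1+1 = 0 carry 1
  1+1+1 = 1 carry 1
  1+0+1 = 0 carry 1
  0+1+1 = 0 carry 1
  1+1+1 = 1 carry 1
  1+0+1 = 0 carry 1
  1+1+1 = 1 carry 1
  0+1+1 = 0 carry 1
  0+1+1 = 0 carry 1
  1+1+1 = 1 carry 1
  0+1+1 = 0 carry 1
  1+1+1 = 1 carry 1
  final carry 1

0b1101001010010001011111010100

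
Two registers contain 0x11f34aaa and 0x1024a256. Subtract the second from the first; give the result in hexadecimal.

Subtract column by column in base 16:
  a-6 → 4
  a-5 → 5
  a-2 → 8
  4-a → a (borrow)
  3-4-1 → e (borrow)
  f-2-1 → c
  1-0 → 1
  1-1 → 0

0x1cea854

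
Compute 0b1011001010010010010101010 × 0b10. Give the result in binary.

Multiply each base-2 digit by 2, carrying:
  0×2 = 0 → write 0
  1×2 = 2 → write 0 carry 1
  0×2+1 = 1 → write 1
  1×2 = 2 → write 0 carry 1
  0×2+1 = 1 → write 1
  1×2 = 2 → write 0 carry 1
  0×2+1 = 1 → write 1
  1×2 = 2 → write 0 carry 1
  0×2+1 = 1 → write 1
  0×2 = 0 → write 0
  1×2 = 2 → write 0 carry 1
  0×2+1 = 1 → write 1
  0×2 = 0 → write 0
  1×2 = 2 → write 0 carry 1
  0×2+1 = 1 → write 1
  0×2 = 0 → write 0
  1×2 = 2 → write 0 carry 1
  0×2+1 = 1 → write 1
  1×2 = 2 → write 0 carry 1
  0×2+1 = 1 → write 1
  0×2 = 0 → write 0
  1×2 = 2 → write 0 carry 1
  1×2+1 = 3 → write 1 carry 1
  0×2+1 = 1 → write 1
  1×2 = 2 → write 0 carry 1
  remaining carry: 1

0b10110010100100100101010100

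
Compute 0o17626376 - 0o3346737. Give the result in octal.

0o14257437

Subtract column by column in base 8:
  6-7 → 7 (borrow)
  7-3-1 → 3
  3-7 → 4 (borrow)
  6-6-1 → 7 (borrow)
  2-4-1 → 5 (borrow)
  6-3-1 → 2
  7-3 → 4
  1-0 → 1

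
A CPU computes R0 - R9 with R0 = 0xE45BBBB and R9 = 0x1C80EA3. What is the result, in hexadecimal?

0xC7DAD18

Subtract column by column in base 16:
  B-3 → 8
  B-A → 1
  B-E → D (borrow)
  B-0-1 → A
  5-8 → D (borrow)
  4-C-1 → 7 (borrow)
  E-1-1 → C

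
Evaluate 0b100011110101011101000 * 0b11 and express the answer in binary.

Multiply each base-2 digit by 3, carrying:
  0×3 = 0 → write 0
  0×3 = 0 → write 0
  0×3 = 0 → write 0
  1×3 = 3 → write 1 carry 1
  0×3+1 = 1 → write 1
  1×3 = 3 → write 1 carry 1
  1×3+1 = 4 → write 0 carry 2
  1×3+2 = 5 → write 1 carry 2
  0×3+2 = 2 → write 0 carry 1
  1×3+1 = 4 → write 0 carry 2
  0×3+2 = 2 → write 0 carry 1
  1×3+1 = 4 → write 0 carry 2
  0×3+2 = 2 → write 0 carry 1
  1×3+1 = 4 → write 0 carry 2
  1×3+2 = 5 → write 1 carry 2
  1×3+2 = 5 → write 1 carry 2
  1×3+2 = 5 → write 1 carry 2
  0×3+2 = 2 → write 0 carry 1
  0×3+1 = 1 → write 1
  0×3 = 0 → write 0
  1×3 = 3 → write 1 carry 1
  remaining carry: 1

0b1101011100000010111000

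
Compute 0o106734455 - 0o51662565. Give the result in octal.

Subtract column by column in base 8:
  5-5 → 0
  5-6 → 7 (borrow)
  4-5-1 → 6 (borrow)
  4-2-1 → 1
  3-6 → 5 (borrow)
  7-6-1 → 0
  6-1 → 5
  0-5 → 3 (borrow)
  1-0-1 → 0

0o35051670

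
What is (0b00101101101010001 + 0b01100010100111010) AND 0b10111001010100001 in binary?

0b10010000010000001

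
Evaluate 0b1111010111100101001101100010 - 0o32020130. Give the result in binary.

0b1110111101100011001100001010

0o32020130 = 0b11010000010000001011000 in binary.
Subtract column by column in base 2:
  0-0 → 0
  1-0 → 1
  0-0 → 0
  0-1 → 1 (borrow)
  0-1-1 → 0 (borrow)
  1-0-1 → 0
  1-1 → 0
  0-0 → 0
  1-0 → 1
  1-0 → 1
  0-0 → 0
  0-0 → 0
  1-0 → 1
  0-1 → 1 (borrow)
  1-0-1 → 0
  0-0 → 0
  0-0 → 0
  1-0 → 1
  1-0 → 1
  1-1 → 0
  1-0 → 1
  0-1 → 1 (borrow)
  1-1-1 → 1 (borrow)
  0-0-1 → 1 (borrow)
  1-0-1 → 0
  1-0 → 1
  1-0 → 1
  1-0 → 1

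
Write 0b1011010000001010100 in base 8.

0o1320124

Group the bits in threes: 001 011 010 000 001 010 100 → 1320124.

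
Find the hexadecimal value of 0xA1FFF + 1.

0xA2000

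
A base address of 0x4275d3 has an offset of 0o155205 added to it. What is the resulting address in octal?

0o20650130

0x4275d3 = 0o20472723 in octal.
Add column by column in base 8, right to left:
  3+5 = 0 carry 1
  2+0+1 = 3
  7+2 = 1 carry 1
  2+5+1 = 0 carry 1
  7+5+1 = 5 carry 1
  4+1+1 = 6
  0+0 = 0
  2+0 = 2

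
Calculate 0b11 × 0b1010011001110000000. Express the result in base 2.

0b11111001101010000000

Multiply each base-2 digit by 3, carrying:
  0×3 = 0 → write 0
  0×3 = 0 → write 0
  0×3 = 0 → write 0
  0×3 = 0 → write 0
  0×3 = 0 → write 0
  0×3 = 0 → write 0
  0×3 = 0 → write 0
  1×3 = 3 → write 1 carry 1
  1×3+1 = 4 → write 0 carry 2
  1×3+2 = 5 → write 1 carry 2
  0×3+2 = 2 → write 0 carry 1
  0×3+1 = 1 → write 1
  1×3 = 3 → write 1 carry 1
  1×3+1 = 4 → write 0 carry 2
  0×3+2 = 2 → write 0 carry 1
  0×3+1 = 1 → write 1
  1×3 = 3 → write 1 carry 1
  0×3+1 = 1 → write 1
  1×3 = 3 → write 1 carry 1
  remaining carry: 1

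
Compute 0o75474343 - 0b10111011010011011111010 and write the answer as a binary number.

0b100110001101000111101001

0o75474343 = 0b111101100111100011100011 in binary.
Subtract column by column in base 2:
  1-0 → 1
  1-1 → 0
  0-0 → 0
  0-1 → 1 (borrow)
  0-1-1 → 0 (borrow)
  1-1-1 → 1 (borrow)
  1-1-1 → 1 (borrow)
  1-1-1 → 1 (borrow)
  0-0-1 → 1 (borrow)
  0-1-1 → 0 (borrow)
  0-1-1 → 0 (borrow)
  1-0-1 → 0
  1-0 → 1
  1-1 → 0
  1-0 → 1
  0-1 → 1 (borrow)
  0-1-1 → 0 (borrow)
  1-0-1 → 0
  1-1 → 0
  0-1 → 1 (borrow)
  1-1-1 → 1 (borrow)
  1-0-1 → 0
  1-1 → 0
  1-0 → 1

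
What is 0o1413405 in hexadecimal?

Each octal digit is 3 bits: 1=001 4=100 1=001 3=011 4=100 0=000 5=101.
Group the bits into nibbles: 0110 0001 0111 0000 0101 → 61705.

0x61705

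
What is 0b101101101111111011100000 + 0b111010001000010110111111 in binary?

0b1100111111000010010011111

Add column by column in base 2, right to left:
  0+1 = 1
  0+1 = 1
  0+1 = 1
  0+1 = 1
  0+1 = 1
  1+1 = 0 carry 1
  1+0+1 = 0 carry 1
  1+1+1 = 1 carry 1
  0+1+1 = 0 carry 1
  1+0+1 = 0 carry 1
  1+1+1 = 1 carry 1
  1+0+1 = 0 carry 1
  1+0+1 = 0 carry 1
  1+0+1 = 0 carry 1
  1+0+1 = 0 carry 1
  1+1+1 = 1 carry 1
  0+0+1 = 1
  1+0 = 1
  1+0 = 1
  0+1 = 1
  1+0 = 1
  1+1 = 0 carry 1
  0+1+1 = 0 carry 1
  1+1+1 = 1 carry 1
  final carry 1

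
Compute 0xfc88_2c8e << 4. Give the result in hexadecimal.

Shifting left by 4 bits = 1 hex digit: append 1 zero.

0xfc882c8e0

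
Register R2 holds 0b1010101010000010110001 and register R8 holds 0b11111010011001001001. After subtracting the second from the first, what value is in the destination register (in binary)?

0b110101111101001101000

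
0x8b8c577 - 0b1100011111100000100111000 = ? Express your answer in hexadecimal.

0b1100011111100000100111000 = 0x18fc138 in hexadecimal.
Subtract column by column in base 16:
  7-8 → f (borrow)
  7-3-1 → 3
  5-1 → 4
  c-c → 0
  8-f → 9 (borrow)
  b-8-1 → 2
  8-1 → 7

0x729043f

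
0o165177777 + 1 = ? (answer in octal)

The trailing 5 digits are 7 (max in base 8), so adding 1 cascades: they roll to 0 and the next digit up increments.

0o165200000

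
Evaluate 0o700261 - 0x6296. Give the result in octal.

0x6296 = 0o61226 in octal.
Subtract column by column in base 8:
  1-6 → 3 (borrow)
  6-2-1 → 3
  2-2 → 0
  0-1 → 7 (borrow)
  0-6-1 → 1 (borrow)
  7-0-1 → 6

0o617033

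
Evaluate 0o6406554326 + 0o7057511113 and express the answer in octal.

0o15466265441

Add column by column in base 8, right to left:
  6+3 = 1 carry 1
  2+1+1 = 4
  3+1 = 4
  4+1 = 5
  5+1 = 6
  5+5 = 2 carry 1
  6+7+1 = 6 carry 1
  0+5+1 = 6
  4+0 = 4
  6+7 = 5 carry 1
  final carry 1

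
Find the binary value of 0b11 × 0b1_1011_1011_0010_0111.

Multiply each base-2 digit by 3, carrying:
  1×3 = 3 → write 1 carry 1
  1×3+1 = 4 → write 0 carry 2
  1×3+2 = 5 → write 1 carry 2
  0×3+2 = 2 → write 0 carry 1
  0×3+1 = 1 → write 1
  1×3 = 3 → write 1 carry 1
  0×3+1 = 1 → write 1
  0×3 = 0 → write 0
  1×3 = 3 → write 1 carry 1
  1×3+1 = 4 → write 0 carry 2
  0×3+2 = 2 → write 0 carry 1
  1×3+1 = 4 → write 0 carry 2
  1×3+2 = 5 → write 1 carry 2
  1×3+2 = 5 → write 1 carry 2
  0×3+2 = 2 → write 0 carry 1
  1×3+1 = 4 → write 0 carry 2
  1×3+2 = 5 → write 1 carry 2
  remaining carry: 10

0b1010011000101110101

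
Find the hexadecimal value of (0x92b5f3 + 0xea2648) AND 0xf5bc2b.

0x749c2b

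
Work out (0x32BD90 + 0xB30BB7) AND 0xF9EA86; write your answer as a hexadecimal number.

0xE1C806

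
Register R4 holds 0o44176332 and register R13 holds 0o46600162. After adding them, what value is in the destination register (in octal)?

0o112776514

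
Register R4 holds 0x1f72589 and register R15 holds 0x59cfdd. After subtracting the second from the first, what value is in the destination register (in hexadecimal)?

0x19d55ac

Subtract column by column in base 16:
  9-d → c (borrow)
  8-d-1 → a (borrow)
  5-f-1 → 5 (borrow)
  2-c-1 → 5 (borrow)
  7-9-1 → d (borrow)
  f-5-1 → 9
  1-0 → 1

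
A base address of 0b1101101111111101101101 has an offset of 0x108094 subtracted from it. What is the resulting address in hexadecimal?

0x267ed9

0b1101101111111101101101 = 0x36ff6d in hexadecimal.
Subtract column by column in base 16:
  d-4 → 9
  6-9 → d (borrow)
  f-0-1 → e
  f-8 → 7
  6-0 → 6
  3-1 → 2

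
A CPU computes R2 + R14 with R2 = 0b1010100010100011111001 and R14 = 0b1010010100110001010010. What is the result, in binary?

0b10100110111010101001011

Add column by column in base 2, right to left:
  1+0 = 1
  0+1 = 1
  0+0 = 0
  1+0 = 1
  1+1 = 0 carry 1
  1+0+1 = 0 carry 1
  1+1+1 = 1 carry 1
  1+0+1 = 0 carry 1
  0+0+1 = 1
  0+0 = 0
  0+1 = 1
  1+1 = 0 carry 1
  0+0+1 = 1
  1+0 = 1
  0+1 = 1
  0+0 = 0
  0+1 = 1
  1+0 = 1
  0+0 = 0
  1+1 = 0 carry 1
  0+0+1 = 1
  1+1 = 0 carry 1
  final carry 1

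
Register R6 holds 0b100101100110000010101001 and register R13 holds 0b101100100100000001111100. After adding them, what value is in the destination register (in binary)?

0b1010010001010000100100101

Add column by column in base 2, right to left:
  1+0 = 1
  0+0 = 0
  0+1 = 1
  1+1 = 0 carry 1
  0+1+1 = 0 carry 1
  1+1+1 = 1 carry 1
  0+1+1 = 0 carry 1
  1+0+1 = 0 carry 1
  0+0+1 = 1
  0+0 = 0
  0+0 = 0
  0+0 = 0
  0+0 = 0
  1+0 = 1
  1+1 = 0 carry 1
  0+0+1 = 1
  0+0 = 0
  1+1 = 0 carry 1
  1+0+1 = 0 carry 1
  0+0+1 = 1
  1+1 = 0 carry 1
  0+1+1 = 0 carry 1
  0+0+1 = 1
  1+1 = 0 carry 1
  final carry 1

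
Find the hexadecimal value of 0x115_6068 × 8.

0x8AB0340

Multiply each base-16 digit by 8, carrying:
  8×8 = 64 → write 0 carry 4
  6×8+4 = 52 → write 4 carry 3
  0×8+3 = 3 → write 3
  6×8 = 48 → write 0 carry 3
  5×8+3 = 43 → write B carry 2
  1×8+2 = 10 → write A
  1×8 = 8 → write 8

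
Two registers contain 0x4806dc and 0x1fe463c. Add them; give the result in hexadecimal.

Add column by column in base 16, right to left:
  c+c = 8 carry 1
  d+3+1 = 1 carry 1
  6+6+1 = d
  0+4 = 4
  8+e = 6 carry 1
  4+f+1 = 4 carry 1
  0+1+1 = 2

0x2464d18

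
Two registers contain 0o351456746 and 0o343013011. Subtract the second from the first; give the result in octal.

0o6443735

Subtract column by column in base 8:
  6-1 → 5
  4-1 → 3
  7-0 → 7
  6-3 → 3
  5-1 → 4
  4-0 → 4
  1-3 → 6 (borrow)
  5-4-1 → 0
  3-3 → 0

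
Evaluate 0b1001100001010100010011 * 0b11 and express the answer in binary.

0b11100100011111100111001

Multiply each base-2 digit by 3, carrying:
  1×3 = 3 → write 1 carry 1
  1×3+1 = 4 → write 0 carry 2
  0×3+2 = 2 → write 0 carry 1
  0×3+1 = 1 → write 1
  1×3 = 3 → write 1 carry 1
  0×3+1 = 1 → write 1
  0×3 = 0 → write 0
  0×3 = 0 → write 0
  1×3 = 3 → write 1 carry 1
  0×3+1 = 1 → write 1
  1×3 = 3 → write 1 carry 1
  0×3+1 = 1 → write 1
  1×3 = 3 → write 1 carry 1
  0×3+1 = 1 → write 1
  0×3 = 0 → write 0
  0×3 = 0 → write 0
  0×3 = 0 → write 0
  1×3 = 3 → write 1 carry 1
  1×3+1 = 4 → write 0 carry 2
  0×3+2 = 2 → write 0 carry 1
  0×3+1 = 1 → write 1
  1×3 = 3 → write 1 carry 1
  remaining carry: 1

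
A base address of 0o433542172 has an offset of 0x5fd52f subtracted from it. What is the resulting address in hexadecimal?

0x40eef4b

0o433542172 = 0x46ec47a in hexadecimal.
Subtract column by column in base 16:
  a-f → b (borrow)
  7-2-1 → 4
  4-5 → f (borrow)
  c-d-1 → e (borrow)
  e-f-1 → e (borrow)
  6-5-1 → 0
  4-0 → 4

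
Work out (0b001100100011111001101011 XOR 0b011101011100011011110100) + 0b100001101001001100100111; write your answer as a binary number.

First 0b001100100011111001101011 XOR 0b011101011100011011110100 = 0b010001111111100010011111.
Add column by column in base 2, right to left:
  1+1 = 0 carry 1
  1+1+1 = 1 carry 1
  1+1+1 = 1 carry 1
  1+0+1 = 0 carry 1
  1+0+1 = 0 carry 1
  0+1+1 = 0 carry 1
  0+0+1 = 1
  1+0 = 1
  0+1 = 1
  0+1 = 1
  0+0 = 0
  1+0 = 1
  1+1 = 0 carry 1
  1+0+1 = 0 carry 1
  1+0+1 = 0 carry 1
  1+1+1 = 1 carry 1
  1+0+1 = 0 carry 1
  1+1+1 = 1 carry 1
  1+1+1 = 1 carry 1
  0+0+1 = 1
  0+0 = 0
  0+0 = 0
  1+0 = 1
  0+1 = 1

0b110011101000101111000110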